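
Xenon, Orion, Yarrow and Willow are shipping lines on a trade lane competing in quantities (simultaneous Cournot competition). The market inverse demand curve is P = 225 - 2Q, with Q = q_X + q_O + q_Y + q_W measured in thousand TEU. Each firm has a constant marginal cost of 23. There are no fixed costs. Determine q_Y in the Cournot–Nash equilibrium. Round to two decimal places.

A representative firm's profit is π_i = q_i(225 - 2Q) - 23q_i.
Setting ∂π_i/∂q_i = 0 with rivals' quantities fixed: 202 - 4q_i - 2·Σ_{j≠i} q_j = 0.
By symmetry each firm produces the same amount; substituting Σ_{j≠i} q_j = 3q_i yields q_i = 202/10 = 101/5.

20.20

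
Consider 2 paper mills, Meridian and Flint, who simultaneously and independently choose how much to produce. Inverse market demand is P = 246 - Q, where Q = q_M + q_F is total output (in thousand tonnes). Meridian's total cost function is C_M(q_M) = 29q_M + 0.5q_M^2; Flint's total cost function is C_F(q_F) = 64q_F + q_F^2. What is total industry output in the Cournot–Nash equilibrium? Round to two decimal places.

92.27

Meridian's profit: π_M = (246 - Q)q_M - (29q_M + (1/2)q_M²). Setting ∂π_M/∂q_M = 0: 217 - 3q_M - (q_F) = 0.
Flint's first-order condition: 182 - 4q_F - (q_M) = 0.
Rearranging gives the reaction functions q_M = (217 - q_F)/3 and q_F = (182 - q_M)/4.
Solving the pair: q_M = 686/11, q_F = 329/11.
Total output Q = 686/11 + 329/11 = 1015/11.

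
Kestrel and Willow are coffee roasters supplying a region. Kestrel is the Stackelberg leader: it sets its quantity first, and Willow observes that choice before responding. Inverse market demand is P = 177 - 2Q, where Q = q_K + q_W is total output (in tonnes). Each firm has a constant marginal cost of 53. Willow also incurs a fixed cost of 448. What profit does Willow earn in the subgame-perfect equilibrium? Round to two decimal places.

Solve by backward induction. Given q_K, the follower Willow maximises π_W = (177 - 2q_K - 2q_W)q_W - 53q_W.
∂π_W/∂q_W = 124 - 2q_K - 4q_W = 0 gives the reaction function q_W = (124 - 2q_K)/4.
The leader anticipates this reaction. Substituting into P = 177 - 2Q gives P = 115 - q_K, so π_K = (115 - q_K)q_K - 53q_K.
The leader's first-order condition 62 - 2q_K = 0 yields q_K = 31.
Then q_W = (124 - 2·31)/4 = 31/2.
Price P = 177 - 2·(93/2) = 84.
Willow's profit: (84 - 53)·(31/2) - 448 = 65/2.

32.50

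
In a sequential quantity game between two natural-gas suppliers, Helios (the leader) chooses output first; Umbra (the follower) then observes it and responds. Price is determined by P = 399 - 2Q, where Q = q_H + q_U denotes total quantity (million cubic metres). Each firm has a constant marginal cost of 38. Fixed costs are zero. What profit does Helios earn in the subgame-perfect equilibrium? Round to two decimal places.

The follower Umbra best-responds to any q_H: π_U = (399 - 2Q)q_U - 38q_U.
Setting the follower's marginal profit to zero, 361 - 2q_H - 4q_U = 0, i.e. q_U = (361 - 2q_H)/4.
Helios substitutes q_U(q_H) into its own profit: π_H = q_H(399 - 2q_H - (361 - 2q_H)/2) - 38q_H = (437/2 - q_H)q_H - 38q_H.
Leader FOC: 361/2 - 2q_H = 0, so q_H = 361/4.
Then q_U = (361 - 2·(361/4))/4 = 361/8.
Price P = 399 - 2·(1083/8) = 513/4.
Helios's profit: (513/4 - 38)·(361/4) = 8145.0625.

8145.06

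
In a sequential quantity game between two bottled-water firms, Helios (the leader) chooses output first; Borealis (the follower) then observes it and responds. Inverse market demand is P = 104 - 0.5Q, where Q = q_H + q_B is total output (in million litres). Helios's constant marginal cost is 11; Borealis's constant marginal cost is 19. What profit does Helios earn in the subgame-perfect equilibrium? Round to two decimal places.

Solve by backward induction. Given q_H, the follower Borealis maximises π_B = (104 - (1/2)q_H - (1/2)q_B)q_B - 19q_B.
Follower FOC: 85 - (1/2)q_H - q_B = 0, so q_B(q_H) = (85 - (1/2)q_H).
Helios substitutes q_B(q_H) into its own profit: π_H = q_H(104 - (1/2)q_H - (85 - (1/2)q_H)/2) - 11q_H = (123/2 - (1/4)q_H)q_H - 11q_H.
The leader's first-order condition 101/2 - (1/2)q_H = 0 yields q_H = 101.
Then q_B = (85 - (1/2)·101) = 69/2.
Price P = 104 - (1/2)·(271/2) = 145/4.
Helios's profit: (145/4 - 11)·101 = 2550.2500.

2550.25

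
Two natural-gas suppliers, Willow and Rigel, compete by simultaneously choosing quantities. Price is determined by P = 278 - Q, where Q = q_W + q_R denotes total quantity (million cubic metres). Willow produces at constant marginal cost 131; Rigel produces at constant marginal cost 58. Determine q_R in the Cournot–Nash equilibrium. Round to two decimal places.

97.67

Willow's profit: π_W = (278 - Q)q_W - (131q_W). Setting ∂π_W/∂q_W = 0: 147 - 2q_W - (q_R) = 0.
Rigel's profit: π_R = (278 - Q)q_R - (58q_R). Setting ∂π_R/∂q_R = 0: 220 - 2q_R - (q_W) = 0.
So q_W = (147 - q_R)/2 and q_R = (220 - q_W)/2.
Solving the pair: q_W = 74/3, q_R = 293/3.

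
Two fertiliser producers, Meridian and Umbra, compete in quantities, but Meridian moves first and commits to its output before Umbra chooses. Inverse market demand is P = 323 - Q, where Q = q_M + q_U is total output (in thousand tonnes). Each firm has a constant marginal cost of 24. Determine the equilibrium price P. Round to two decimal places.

Solve by backward induction. Given q_M, the follower Umbra maximises π_U = (323 - q_M - q_U)q_U - 24q_U.
Follower FOC: 299 - q_M - 2q_U = 0, so q_U(q_M) = (299 - q_M)/2.
Meridian substitutes q_U(q_M) into its own profit: π_M = q_M(323 - q_M - (299 - q_M)/2) - 24q_M = (347/2 - (1/2)q_M)q_M - 24q_M.
The leader's first-order condition 299/2 - q_M = 0 yields q_M = 299/2.
Then q_U = (299 - 299/2)/2 = 299/4.
Total output Q = 897/4, so price P = 323 - 897/4 = 395/4.

98.75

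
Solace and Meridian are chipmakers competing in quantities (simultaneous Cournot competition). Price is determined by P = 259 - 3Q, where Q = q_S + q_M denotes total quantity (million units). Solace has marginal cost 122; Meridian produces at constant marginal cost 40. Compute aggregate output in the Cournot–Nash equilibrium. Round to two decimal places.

Solace's profit: π_S = (259 - 3Q)q_S - (122q_S). Setting ∂π_S/∂q_S = 0: 137 - 6q_S - 3(q_M) = 0.
Meridian's first-order condition: 219 - 6q_M - 3(q_S) = 0.
Best responses: q_S = (137 - 3q_M)/6, q_M = (219 - 3q_S)/6.
Solving the pair: q_S = 55/9, q_M = 301/9.
Total output Q = 55/9 + 301/9 = 356/9.

39.56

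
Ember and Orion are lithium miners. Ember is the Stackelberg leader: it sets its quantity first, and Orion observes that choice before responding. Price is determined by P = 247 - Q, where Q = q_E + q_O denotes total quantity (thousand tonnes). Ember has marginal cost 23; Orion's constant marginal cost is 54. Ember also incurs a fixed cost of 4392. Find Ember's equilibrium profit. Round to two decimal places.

Solve by backward induction. Given q_E, the follower Orion maximises π_O = (247 - q_E - q_O)q_O - 54q_O.
∂π_O/∂q_O = 193 - q_E - 2q_O = 0 gives the reaction function q_O = (193 - q_E)/2.
Ember substitutes q_O(q_E) into its own profit: π_E = q_E(247 - q_E - (193 - q_E)/2) - 23q_E = (301/2 - (1/2)q_E)q_E - 23q_E.
The leader's first-order condition 255/2 - q_E = 0 yields q_E = 255/2.
Then q_O = (193 - 255/2)/2 = 131/4.
Price P = 247 - 641/4 = 347/4.
Ember's profit: (347/4 - 23)·(255/2) - 4392 = 3736.1250.

3736.13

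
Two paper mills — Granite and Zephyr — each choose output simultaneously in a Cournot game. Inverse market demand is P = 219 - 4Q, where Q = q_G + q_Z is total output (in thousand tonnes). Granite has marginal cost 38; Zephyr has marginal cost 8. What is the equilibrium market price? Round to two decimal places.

88.33

Granite's profit: π_G = (219 - 4Q)q_G - (38q_G). Setting ∂π_G/∂q_G = 0: 181 - 8q_G - 4(q_Z) = 0.
Zephyr's first-order condition: 211 - 8q_Z - 4(q_G) = 0.
So q_G = (181 - 4q_Z)/8 and q_Z = (211 - 4q_G)/8.
Solving the pair: q_G = 151/12, q_Z = 241/12.
Total output Q = 98/3, so price P = 219 - 4·(98/3) = 265/3.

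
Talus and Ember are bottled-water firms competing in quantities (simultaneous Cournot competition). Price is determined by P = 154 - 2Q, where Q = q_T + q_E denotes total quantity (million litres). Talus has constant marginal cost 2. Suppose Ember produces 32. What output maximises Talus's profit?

With the rival's output fixed at 32, Talus's profit is π_T = (154 - 2·32 - 2q_T)q_T - (2q_T) = (90 - 2q_T)q_T - (2q_T).
∂π_T/∂q_T = 88 - 4q_T = 0, so q_T = 22.

22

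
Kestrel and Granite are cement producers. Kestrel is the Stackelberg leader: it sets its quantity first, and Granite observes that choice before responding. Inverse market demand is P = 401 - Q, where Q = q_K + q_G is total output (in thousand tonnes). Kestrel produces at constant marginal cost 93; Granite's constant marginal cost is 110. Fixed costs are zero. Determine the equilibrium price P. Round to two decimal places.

The follower Granite best-responds to any q_K: π_G = (401 - Q)q_G - 110q_G.
Setting the follower's marginal profit to zero, 291 - q_K - 2q_G = 0, i.e. q_G = (291 - q_K)/2.
Kestrel substitutes q_G(q_K) into its own profit: π_K = q_K(401 - q_K - (291 - q_K)/2) - 93q_K = (511/2 - (1/2)q_K)q_K - 93q_K.
Leader FOC: 325/2 - q_K = 0, so q_K = 325/2.
Then q_G = (291 - 325/2)/2 = 257/4.
Total output Q = 907/4, so price P = 401 - 907/4 = 697/4.

174.25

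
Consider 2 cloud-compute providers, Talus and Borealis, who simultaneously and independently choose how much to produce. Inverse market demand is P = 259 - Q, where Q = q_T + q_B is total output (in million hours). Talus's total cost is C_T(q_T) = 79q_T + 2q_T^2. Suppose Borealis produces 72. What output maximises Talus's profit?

With the rival's output fixed at 72, Talus's profit is π_T = (259 - 72 - q_T)q_T - (79q_T + 2q_T²) = (187 - q_T)q_T - (79q_T + 2q_T²).
∂π_T/∂q_T = 108 - 6q_T = 0, so q_T = 18.

18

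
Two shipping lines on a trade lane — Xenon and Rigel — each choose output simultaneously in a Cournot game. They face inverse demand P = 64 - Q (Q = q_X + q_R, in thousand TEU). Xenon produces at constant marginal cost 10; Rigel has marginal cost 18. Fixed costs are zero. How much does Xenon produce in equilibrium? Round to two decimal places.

Xenon's profit: π_X = (64 - Q)q_X - (10q_X). Setting ∂π_X/∂q_X = 0: 54 - 2q_X - (q_R) = 0.
Rigel's first-order condition: 46 - 2q_R - (q_X) = 0.
Best responses: q_X = (54 - q_R)/2, q_R = (46 - q_X)/2.
Substituting one into the other gives q_X = 62/3 and q_R = 38/3.

20.67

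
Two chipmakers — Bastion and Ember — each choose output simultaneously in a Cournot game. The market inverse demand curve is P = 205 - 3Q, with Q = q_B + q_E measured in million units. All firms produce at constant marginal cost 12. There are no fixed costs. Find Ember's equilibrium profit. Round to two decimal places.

1379.59

A representative firm's profit is π_i = q_i(205 - 3Q) - 12q_i.
Setting ∂π_i/∂q_i = 0 with rivals' quantities fixed: 193 - 6q_i - 3q_j = 0.
By symmetry each firm produces the same amount; substituting q_j = q_i yields q_i = 193/9.
Price P = 205 - 3·(386/9) = 229/3.
Ember's profit: (229/3 - 12)·(193/9) = 1379.5926.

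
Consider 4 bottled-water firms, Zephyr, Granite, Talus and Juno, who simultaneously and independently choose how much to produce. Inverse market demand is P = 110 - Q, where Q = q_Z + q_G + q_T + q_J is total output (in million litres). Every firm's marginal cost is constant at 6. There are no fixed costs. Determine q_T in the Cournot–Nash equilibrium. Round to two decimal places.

20.80

Each firm earns π_i = (110 - Q)q_i - 6q_i.
Setting ∂π_i/∂q_i = 0 with rivals' quantities fixed: 104 - 2q_i - Σ_{j≠i} q_j = 0.
By symmetry each firm produces the same amount; substituting Σ_{j≠i} q_j = 3q_i yields q_i = 104/5.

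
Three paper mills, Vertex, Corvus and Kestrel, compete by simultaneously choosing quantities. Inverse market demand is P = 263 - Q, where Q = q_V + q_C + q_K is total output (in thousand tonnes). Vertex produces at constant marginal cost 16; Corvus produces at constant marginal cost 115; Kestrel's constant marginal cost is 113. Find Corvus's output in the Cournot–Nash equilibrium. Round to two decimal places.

11.75

Vertex's profit: π_V = (263 - Q)q_V - (16q_V). Setting ∂π_V/∂q_V = 0: 247 - 2q_V - (q_C + q_K) = 0.
Corvus's first-order condition: 148 - 2q_C - (q_V + q_K) = 0.
Kestrel's profit: π_K = (263 - Q)q_K - (113q_K). Setting ∂π_K/∂q_K = 0: 150 - 2q_K - (q_V + q_C) = 0.
Summing all 3 equations gives 545 − 4Q = 0, hence Q = 545/4.
Back-substituting: q_V = (247 − 545/4) = 443/4, q_C = (148 − 545/4) = 47/4, q_K = (150 − 545/4) = 55/4.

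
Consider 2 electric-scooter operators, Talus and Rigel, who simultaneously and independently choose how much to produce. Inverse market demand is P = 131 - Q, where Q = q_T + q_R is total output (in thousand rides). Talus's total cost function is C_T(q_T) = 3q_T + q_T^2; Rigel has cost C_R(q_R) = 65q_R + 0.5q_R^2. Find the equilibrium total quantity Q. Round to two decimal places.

41.27

Talus's profit: π_T = (131 - Q)q_T - (3q_T + q_T²). Setting ∂π_T/∂q_T = 0: 128 - 4q_T - (q_R) = 0.
Rigel's first-order condition: 66 - 3q_R - (q_T) = 0.
Rearranging gives the reaction functions q_T = (128 - q_R)/4 and q_R = (66 - q_T)/3.
Substituting one into the other gives q_T = 318/11 and q_R = 136/11.
Total output Q = 318/11 + 136/11 = 454/11.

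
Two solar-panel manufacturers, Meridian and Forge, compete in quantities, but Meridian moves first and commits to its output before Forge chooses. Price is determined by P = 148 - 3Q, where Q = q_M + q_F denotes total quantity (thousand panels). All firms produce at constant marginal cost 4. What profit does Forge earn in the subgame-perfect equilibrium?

Solve by backward induction. Given q_M, the follower Forge maximises π_F = (148 - 3q_M - 3q_F)q_F - 4q_F.
∂π_F/∂q_F = 144 - 3q_M - 6q_F = 0 gives the reaction function q_F = (144 - 3q_M)/6.
The leader anticipates this reaction. Substituting into P = 148 - 3Q gives P = 76 - (3/2)q_M, so π_M = (76 - (3/2)q_M)q_M - 4q_M.
Maximising: ∂π_M/∂q_M = 72 - 3q_M = 0, giving q_M = 24.
Then q_F = (144 - 3·24)/6 = 12.
Price P = 148 - 3·36 = 40.
Forge's profit: (40 - 4)·12 = 432.

432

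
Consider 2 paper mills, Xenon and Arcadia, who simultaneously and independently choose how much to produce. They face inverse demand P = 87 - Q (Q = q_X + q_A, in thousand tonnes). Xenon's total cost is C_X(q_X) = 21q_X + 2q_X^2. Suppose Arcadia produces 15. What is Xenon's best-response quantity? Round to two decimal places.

With the rival's output fixed at 15, Xenon's profit is π_X = (87 - 15 - q_X)q_X - (21q_X + 2q_X²) = (72 - q_X)q_X - (21q_X + 2q_X²).
∂π_X/∂q_X = 51 - 6q_X = 0, so q_X = 17/2.

8.50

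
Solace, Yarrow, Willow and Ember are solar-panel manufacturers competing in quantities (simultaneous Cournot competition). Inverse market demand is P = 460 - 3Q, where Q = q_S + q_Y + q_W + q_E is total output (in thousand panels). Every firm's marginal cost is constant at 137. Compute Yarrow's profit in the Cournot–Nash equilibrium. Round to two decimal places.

A representative firm's profit is π_i = q_i(460 - 3Q) - 137q_i.
First-order condition (treating rivals' output as given): 323 - 6q_i - 3·Σ_{j≠i} q_j = 0.
By symmetry each firm produces the same amount; substituting Σ_{j≠i} q_j = 3q_i yields q_i = 323/15.
Price P = 460 - 3·(1292/15) = 1008/5.
Yarrow's profit: (1008/5 - 137)·(323/15) = 1391.0533.

1391.05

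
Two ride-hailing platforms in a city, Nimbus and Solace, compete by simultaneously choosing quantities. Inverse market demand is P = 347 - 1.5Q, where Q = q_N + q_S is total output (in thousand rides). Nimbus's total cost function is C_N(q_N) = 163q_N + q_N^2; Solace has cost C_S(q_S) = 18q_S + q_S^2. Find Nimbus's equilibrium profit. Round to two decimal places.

Nimbus's profit: π_N = (347 - 1.5Q)q_N - (163q_N + q_N²). Setting ∂π_N/∂q_N = 0: 184 - 5q_N - (3/2)(q_S) = 0.
Solace's first-order condition: 329 - 5q_S - (3/2)(q_N) = 0.
Best responses: q_N = (184 - (3/2)q_S)/5, q_S = (329 - (3/2)q_N)/5.
Solving the pair: q_N = 1706/91, q_S = 60.1758.
Price P = 347 - (3/2)·(1026/13) = 228.6154.
Nimbus's profit: 228.6154·(1706/91) - 163·(1706/91) - (1706/91)² = 878.6487.

878.65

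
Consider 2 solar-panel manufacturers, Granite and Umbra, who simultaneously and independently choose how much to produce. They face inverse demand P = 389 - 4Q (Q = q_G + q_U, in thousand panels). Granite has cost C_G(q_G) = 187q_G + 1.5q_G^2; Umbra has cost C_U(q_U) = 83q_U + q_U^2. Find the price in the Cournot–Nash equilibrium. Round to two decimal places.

Granite's profit: π_G = (389 - 4Q)q_G - (187q_G + (3/2)q_G²). Setting ∂π_G/∂q_G = 0: 202 - 11q_G - 4(q_U) = 0.
Umbra's first-order condition: 306 - 10q_U - 4(q_G) = 0.
Rearranging gives the reaction functions q_G = (202 - 4q_U)/11 and q_U = (306 - 4q_G)/10.
Solving the pair: q_G = 398/47, q_U = 1279/47.
Total output Q = 1677/47, so price P = 389 - 4·(1677/47) = 246.2766.

246.28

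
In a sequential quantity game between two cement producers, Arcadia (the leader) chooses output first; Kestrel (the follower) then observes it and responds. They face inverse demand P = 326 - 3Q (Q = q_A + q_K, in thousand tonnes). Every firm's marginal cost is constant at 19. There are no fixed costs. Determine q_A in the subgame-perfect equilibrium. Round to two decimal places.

The follower Kestrel best-responds to any q_A: π_K = (326 - 3Q)q_K - 19q_K.
∂π_K/∂q_K = 307 - 3q_A - 6q_K = 0 gives the reaction function q_K = (307 - 3q_A)/6.
The leader anticipates this reaction. Substituting into P = 326 - 3Q gives P = 345/2 - (3/2)q_A, so π_A = (345/2 - (3/2)q_A)q_A - 19q_A.
Leader FOC: 307/2 - 3q_A = 0, so q_A = 307/6.
Then q_K = (307 - 3·(307/6))/6 = 307/12.

51.17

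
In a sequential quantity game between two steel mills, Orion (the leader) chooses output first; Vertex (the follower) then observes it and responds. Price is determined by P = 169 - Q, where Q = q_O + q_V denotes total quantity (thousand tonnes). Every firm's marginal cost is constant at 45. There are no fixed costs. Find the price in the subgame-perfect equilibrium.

76

The follower Vertex best-responds to any q_O: π_V = (169 - Q)q_V - 45q_V.
∂π_V/∂q_V = 124 - q_O - 2q_V = 0 gives the reaction function q_V = (124 - q_O)/2.
Orion substitutes q_V(q_O) into its own profit: π_O = q_O(169 - q_O - (124 - q_O)/2) - 45q_O = (107 - (1/2)q_O)q_O - 45q_O.
The leader's first-order condition 62 - q_O = 0 yields q_O = 62.
Then q_V = (124 - 62)/2 = 31.
Total output Q = 93, so price P = 169 - 93 = 76.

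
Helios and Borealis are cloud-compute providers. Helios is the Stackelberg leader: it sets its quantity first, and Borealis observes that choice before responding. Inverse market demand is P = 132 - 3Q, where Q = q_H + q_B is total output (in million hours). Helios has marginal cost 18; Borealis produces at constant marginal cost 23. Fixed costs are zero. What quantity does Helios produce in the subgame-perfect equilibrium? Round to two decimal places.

19.83

The follower Borealis best-responds to any q_H: π_B = (132 - 3Q)q_B - 23q_B.
Follower FOC: 109 - 3q_H - 6q_B = 0, so q_B(q_H) = (109 - 3q_H)/6.
The leader anticipates this reaction. Substituting into P = 132 - 3Q gives P = 155/2 - (3/2)q_H, so π_H = (155/2 - (3/2)q_H)q_H - 18q_H.
Maximising: ∂π_H/∂q_H = 119/2 - 3q_H = 0, giving q_H = 119/6.
Then q_B = (109 - 3·(119/6))/6 = 33/4.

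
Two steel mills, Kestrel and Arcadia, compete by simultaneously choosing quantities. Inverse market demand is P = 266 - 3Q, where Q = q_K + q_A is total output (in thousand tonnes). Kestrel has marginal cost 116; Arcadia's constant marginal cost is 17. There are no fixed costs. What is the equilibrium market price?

Kestrel's profit: π_K = (266 - 3Q)q_K - (116q_K). Setting ∂π_K/∂q_K = 0: 150 - 6q_K - 3(q_A) = 0.
Arcadia's profit: π_A = (266 - 3Q)q_A - (17q_A). Setting ∂π_A/∂q_A = 0: 249 - 6q_A - 3(q_K) = 0.
Rearranging gives the reaction functions q_K = (150 - 3q_A)/6 and q_A = (249 - 3q_K)/6.
Substituting one into the other gives q_K = 17/3 and q_A = 116/3.
Total output Q = 133/3, so price P = 266 - 3·(133/3) = 133.

133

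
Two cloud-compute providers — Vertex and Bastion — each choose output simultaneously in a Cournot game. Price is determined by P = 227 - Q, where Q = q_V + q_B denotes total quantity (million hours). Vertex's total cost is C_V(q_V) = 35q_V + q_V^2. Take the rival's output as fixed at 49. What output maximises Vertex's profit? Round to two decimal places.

With the rival's output fixed at 49, Vertex's profit is π_V = (227 - 49 - q_V)q_V - (35q_V + q_V²) = (178 - q_V)q_V - (35q_V + q_V²).
∂π_V/∂q_V = 143 - 4q_V = 0, so q_V = 143/4.

35.75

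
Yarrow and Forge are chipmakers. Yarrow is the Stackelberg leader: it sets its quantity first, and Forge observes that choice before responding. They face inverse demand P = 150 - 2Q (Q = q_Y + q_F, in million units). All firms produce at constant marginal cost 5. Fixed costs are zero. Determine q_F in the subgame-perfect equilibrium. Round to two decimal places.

Solve by backward induction. Given q_Y, the follower Forge maximises π_F = (150 - 2q_Y - 2q_F)q_F - 5q_F.
Setting the follower's marginal profit to zero, 145 - 2q_Y - 4q_F = 0, i.e. q_F = (145 - 2q_Y)/4.
The leader anticipates this reaction. Substituting into P = 150 - 2Q gives P = 155/2 - q_Y, so π_Y = (155/2 - q_Y)q_Y - 5q_Y.
The leader's first-order condition 145/2 - 2q_Y = 0 yields q_Y = 145/4.
Then q_F = (145 - 2·(145/4))/4 = 145/8.

18.13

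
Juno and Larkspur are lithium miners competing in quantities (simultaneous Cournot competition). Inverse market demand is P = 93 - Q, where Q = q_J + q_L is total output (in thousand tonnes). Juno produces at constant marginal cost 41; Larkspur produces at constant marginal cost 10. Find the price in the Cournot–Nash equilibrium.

48

Juno's profit: π_J = (93 - Q)q_J - (41q_J). Setting ∂π_J/∂q_J = 0: 52 - 2q_J - (q_L) = 0.
Larkspur's profit: π_L = (93 - Q)q_L - (10q_L). Setting ∂π_L/∂q_L = 0: 83 - 2q_L - (q_J) = 0.
Rearranging gives the reaction functions q_J = (52 - q_L)/2 and q_L = (83 - q_J)/2.
Solving the pair: q_J = 7, q_L = 38.
Total output Q = 45, so price P = 93 - 45 = 48.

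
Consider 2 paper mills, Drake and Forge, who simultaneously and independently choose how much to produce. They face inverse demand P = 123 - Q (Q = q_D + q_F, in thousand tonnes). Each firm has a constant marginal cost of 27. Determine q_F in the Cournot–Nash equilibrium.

A representative firm's profit is π_i = q_i(123 - Q) - 27q_i.
Setting ∂π_i/∂q_i = 0 with rivals' quantities fixed: 96 - 2q_i - q_j = 0.
With identical firms every q_j equals q_i, so q_j = q_i and 96 = 3q_i, giving q_i = 32.

32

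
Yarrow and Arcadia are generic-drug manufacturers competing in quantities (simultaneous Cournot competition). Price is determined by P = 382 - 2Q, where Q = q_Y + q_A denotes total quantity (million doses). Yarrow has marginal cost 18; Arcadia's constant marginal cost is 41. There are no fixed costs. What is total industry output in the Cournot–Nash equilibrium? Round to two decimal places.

Yarrow's profit: π_Y = (382 - 2Q)q_Y - (18q_Y). Setting ∂π_Y/∂q_Y = 0: 364 - 4q_Y - 2(q_A) = 0.
Arcadia's first-order condition: 341 - 4q_A - 2(q_Y) = 0.
So q_Y = (364 - 2q_A)/4 and q_A = (341 - 2q_Y)/4.
Solving the pair: q_Y = 129/2, q_A = 53.
Total output Q = 129/2 + 53 = 235/2.

117.50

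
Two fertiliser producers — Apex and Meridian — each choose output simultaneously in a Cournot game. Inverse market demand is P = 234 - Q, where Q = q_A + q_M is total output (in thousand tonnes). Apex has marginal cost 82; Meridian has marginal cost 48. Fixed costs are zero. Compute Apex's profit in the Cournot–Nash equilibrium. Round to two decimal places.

Apex's profit: π_A = (234 - Q)q_A - (82q_A). Setting ∂π_A/∂q_A = 0: 152 - 2q_A - (q_M) = 0.
Meridian's profit: π_M = (234 - Q)q_M - (48q_M). Setting ∂π_M/∂q_M = 0: 186 - 2q_M - (q_A) = 0.
Rearranging gives the reaction functions q_A = (152 - q_M)/2 and q_M = (186 - q_A)/2.
Substituting one into the other gives q_A = 118/3 and q_M = 220/3.
Price P = 234 - 338/3 = 364/3.
Apex's profit: (364/3 - 82)·(118/3) = 1547.1111.

1547.11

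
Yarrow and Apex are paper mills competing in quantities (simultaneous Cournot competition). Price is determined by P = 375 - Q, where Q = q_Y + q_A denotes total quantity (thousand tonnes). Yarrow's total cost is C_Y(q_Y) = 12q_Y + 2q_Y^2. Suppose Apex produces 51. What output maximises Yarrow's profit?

With the rival's output fixed at 51, Yarrow's profit is π_Y = (375 - 51 - q_Y)q_Y - (12q_Y + 2q_Y²) = (324 - q_Y)q_Y - (12q_Y + 2q_Y²).
∂π_Y/∂q_Y = 312 - 6q_Y = 0, so q_Y = 52.

52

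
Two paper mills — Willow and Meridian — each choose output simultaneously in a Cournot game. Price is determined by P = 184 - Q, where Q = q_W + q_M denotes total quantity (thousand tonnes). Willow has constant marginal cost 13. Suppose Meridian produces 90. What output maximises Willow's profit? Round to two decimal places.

40.50

With the rival's output fixed at 90, Willow's profit is π_W = (184 - 90 - q_W)q_W - (13q_W) = (94 - q_W)q_W - (13q_W).
∂π_W/∂q_W = 81 - 2q_W = 0, so q_W = 81/2.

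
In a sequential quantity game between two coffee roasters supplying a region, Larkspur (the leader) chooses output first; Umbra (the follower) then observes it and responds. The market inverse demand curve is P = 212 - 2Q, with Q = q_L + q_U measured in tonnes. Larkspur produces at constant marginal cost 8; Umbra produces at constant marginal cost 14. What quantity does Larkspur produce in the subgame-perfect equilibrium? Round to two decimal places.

Solve by backward induction. Given q_L, the follower Umbra maximises π_U = (212 - 2q_L - 2q_U)q_U - 14q_U.
∂π_U/∂q_U = 198 - 2q_L - 4q_U = 0 gives the reaction function q_U = (198 - 2q_L)/4.
The leader anticipates this reaction. Substituting into P = 212 - 2Q gives P = 113 - q_L, so π_L = (113 - q_L)q_L - 8q_L.
Maximising: ∂π_L/∂q_L = 105 - 2q_L = 0, giving q_L = 105/2.
Then q_U = (198 - 2·(105/2))/4 = 93/4.

52.50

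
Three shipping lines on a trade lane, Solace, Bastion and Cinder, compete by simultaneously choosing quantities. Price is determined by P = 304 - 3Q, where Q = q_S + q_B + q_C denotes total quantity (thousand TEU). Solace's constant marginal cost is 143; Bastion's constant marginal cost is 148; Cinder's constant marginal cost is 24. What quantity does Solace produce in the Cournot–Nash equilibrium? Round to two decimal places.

Solace's profit: π_S = (304 - 3Q)q_S - (143q_S). Setting ∂π_S/∂q_S = 0: 161 - 6q_S - 3(q_B + q_C) = 0.
Bastion's first-order condition: 156 - 6q_B - 3(q_S + q_C) = 0.
Cinder's first-order condition: 280 - 6q_C - 3(q_S + q_B) = 0.
Adding the 3 conditions: 597 − 6Q − 6Q = 0, i.e. Q = 199/4.
Back-substituting: q_S = (161 − 597/4)/3 = 47/12, q_B = (156 − 597/4)/3 = 9/4, q_C = (280 − 597/4)/3 = 523/12.

3.92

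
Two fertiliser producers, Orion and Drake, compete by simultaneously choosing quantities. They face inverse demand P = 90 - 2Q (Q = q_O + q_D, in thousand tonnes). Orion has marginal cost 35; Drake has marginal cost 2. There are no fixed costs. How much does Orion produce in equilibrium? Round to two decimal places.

Orion's profit: π_O = (90 - 2Q)q_O - (35q_O). Setting ∂π_O/∂q_O = 0: 55 - 4q_O - 2(q_D) = 0.
Drake's first-order condition: 88 - 4q_D - 2(q_O) = 0.
So q_O = (55 - 2q_D)/4 and q_D = (88 - 2q_O)/4.
Substituting one into the other gives q_O = 11/3 and q_D = 121/6.

3.67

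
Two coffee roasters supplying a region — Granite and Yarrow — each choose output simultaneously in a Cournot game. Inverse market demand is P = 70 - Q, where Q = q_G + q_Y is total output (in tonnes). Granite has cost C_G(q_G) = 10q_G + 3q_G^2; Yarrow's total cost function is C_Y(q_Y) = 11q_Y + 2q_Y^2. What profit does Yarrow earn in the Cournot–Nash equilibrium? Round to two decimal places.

Granite's profit: π_G = (70 - Q)q_G - (10q_G + 3q_G²). Setting ∂π_G/∂q_G = 0: 60 - 8q_G - (q_Y) = 0.
Yarrow's profit: π_Y = (70 - Q)q_Y - (11q_Y + 2q_Y²). Setting ∂π_Y/∂q_Y = 0: 59 - 6q_Y - (q_G) = 0.
Best responses: q_G = (60 - q_Y)/8, q_Y = (59 - q_G)/6.
Substituting one into the other gives q_G = 301/47 and q_Y = 412/47.
Price P = 70 - 713/47 = 54.8298.
Yarrow's profit: 54.8298·(412/47) - 11·(412/47) - 2(412/47)² = 230.5260.

230.53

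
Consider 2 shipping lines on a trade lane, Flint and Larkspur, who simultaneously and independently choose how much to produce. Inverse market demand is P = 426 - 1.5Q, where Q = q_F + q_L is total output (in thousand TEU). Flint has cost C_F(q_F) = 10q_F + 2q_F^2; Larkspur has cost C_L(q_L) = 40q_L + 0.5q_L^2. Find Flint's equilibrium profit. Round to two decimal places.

Flint's profit: π_F = (426 - 1.5Q)q_F - (10q_F + 2q_F²). Setting ∂π_F/∂q_F = 0: 416 - 7q_F - (3/2)(q_L) = 0.
Larkspur's first-order condition: 386 - 4q_L - (3/2)(q_F) = 0.
So q_F = (416 - (3/2)q_L)/7 and q_L = (386 - (3/2)q_F)/4.
Substituting one into the other gives q_F = 42.1359 and q_L = 80.6990.
Price P = 426 - (3/2)·122.8350 = 241.7476.
Flint's profit: 241.7476·42.1359 - 10·42.1359 - 2·42.1359² = 6214.0258.

6214.03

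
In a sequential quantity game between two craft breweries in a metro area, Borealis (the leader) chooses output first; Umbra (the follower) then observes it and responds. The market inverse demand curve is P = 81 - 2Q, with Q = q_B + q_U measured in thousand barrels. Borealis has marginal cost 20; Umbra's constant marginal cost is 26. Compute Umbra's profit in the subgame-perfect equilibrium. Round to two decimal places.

The follower Umbra best-responds to any q_B: π_U = (81 - 2Q)q_U - 26q_U.
Setting the follower's marginal profit to zero, 55 - 2q_B - 4q_U = 0, i.e. q_U = (55 - 2q_B)/4.
Borealis substitutes q_U(q_B) into its own profit: π_B = q_B(81 - 2q_B - (55 - 2q_B)/2) - 20q_B = (107/2 - q_B)q_B - 20q_B.
The leader's first-order condition 67/2 - 2q_B = 0 yields q_B = 67/4.
Then q_U = (55 - 2·(67/4))/4 = 43/8.
Price P = 81 - 2·(177/8) = 147/4.
Umbra's profit: (147/4 - 26)·(43/8) = 1849/32.

57.78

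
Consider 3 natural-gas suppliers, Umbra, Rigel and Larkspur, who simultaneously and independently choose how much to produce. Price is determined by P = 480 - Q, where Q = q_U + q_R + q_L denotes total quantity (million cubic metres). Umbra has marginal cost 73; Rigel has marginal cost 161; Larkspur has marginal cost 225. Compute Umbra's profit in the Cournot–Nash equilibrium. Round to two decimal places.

26163.06

Umbra's profit: π_U = (480 - Q)q_U - (73q_U). Setting ∂π_U/∂q_U = 0: 407 - 2q_U - (q_R + q_L) = 0.
Rigel's profit: π_R = (480 - Q)q_R - (161q_R). Setting ∂π_R/∂q_R = 0: 319 - 2q_R - (q_U + q_L) = 0.
Larkspur's profit: π_L = (480 - Q)q_L - (225q_L). Setting ∂π_L/∂q_L = 0: 255 - 2q_L - (q_U + q_R) = 0.
Adding the 3 conditions: 981 − 2Q − 2Q = 0, i.e. Q = 981/4.
Back-substituting: q_U = (407 − 981/4) = 647/4, q_R = (319 − 981/4) = 295/4, q_L = (255 − 981/4) = 39/4.
Price P = 480 - 981/4 = 939/4.
Umbra's profit: (939/4 - 73)·(647/4) = 26163.0625.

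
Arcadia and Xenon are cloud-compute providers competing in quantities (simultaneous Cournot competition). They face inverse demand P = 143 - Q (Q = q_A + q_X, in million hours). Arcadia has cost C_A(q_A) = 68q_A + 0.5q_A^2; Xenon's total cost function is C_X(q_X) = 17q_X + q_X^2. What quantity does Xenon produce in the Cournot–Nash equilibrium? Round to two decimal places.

Arcadia's profit: π_A = (143 - Q)q_A - (68q_A + (1/2)q_A²). Setting ∂π_A/∂q_A = 0: 75 - 3q_A - (q_X) = 0.
Xenon's first-order condition: 126 - 4q_X - (q_A) = 0.
Rearranging gives the reaction functions q_A = (75 - q_X)/3 and q_X = (126 - q_A)/4.
Substituting one into the other gives q_A = 174/11 and q_X = 303/11.

27.55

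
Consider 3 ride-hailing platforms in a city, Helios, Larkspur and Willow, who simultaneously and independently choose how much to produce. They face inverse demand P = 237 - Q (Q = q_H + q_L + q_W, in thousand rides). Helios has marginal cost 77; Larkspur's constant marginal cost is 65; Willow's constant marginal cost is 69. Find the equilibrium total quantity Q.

Helios's profit: π_H = (237 - Q)q_H - (77q_H). Setting ∂π_H/∂q_H = 0: 160 - 2q_H - (q_L + q_W) = 0.
Larkspur's first-order condition: 172 - 2q_L - (q_H + q_W) = 0.
Willow's first-order condition: 168 - 2q_W - (q_H + q_L) = 0.
Summing all 3 equations gives 500 − 4Q = 0, hence Q = 125.
Back-substituting: q_H = (160 − 125) = 35, q_L = (172 − 125) = 47, q_W = (168 − 125) = 43.
Total output Q = 35 + 47 + 43 = 125.

125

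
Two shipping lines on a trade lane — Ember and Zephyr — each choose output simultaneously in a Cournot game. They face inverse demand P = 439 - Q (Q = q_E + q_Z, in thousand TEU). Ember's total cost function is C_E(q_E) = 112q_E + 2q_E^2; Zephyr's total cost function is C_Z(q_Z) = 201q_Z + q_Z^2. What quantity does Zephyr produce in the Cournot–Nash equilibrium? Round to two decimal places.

47.87

Ember's profit: π_E = (439 - Q)q_E - (112q_E + 2q_E²). Setting ∂π_E/∂q_E = 0: 327 - 6q_E - (q_Z) = 0.
Zephyr's first-order condition: 238 - 4q_Z - (q_E) = 0.
Best responses: q_E = (327 - q_Z)/6, q_Z = (238 - q_E)/4.
Substituting one into the other gives q_E = 1070/23 and q_Z = 1101/23.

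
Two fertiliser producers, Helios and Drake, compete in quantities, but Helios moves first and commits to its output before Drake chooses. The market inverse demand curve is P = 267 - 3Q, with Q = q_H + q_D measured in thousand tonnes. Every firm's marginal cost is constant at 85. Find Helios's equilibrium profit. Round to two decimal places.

1380.17

The follower Drake best-responds to any q_H: π_D = (267 - 3Q)q_D - 85q_D.
Setting the follower's marginal profit to zero, 182 - 3q_H - 6q_D = 0, i.e. q_D = (182 - 3q_H)/6.
The leader anticipates this reaction. Substituting into P = 267 - 3Q gives P = 176 - (3/2)q_H, so π_H = (176 - (3/2)q_H)q_H - 85q_H.
Maximising: ∂π_H/∂q_H = 91 - 3q_H = 0, giving q_H = 91/3.
Then q_D = (182 - 3·(91/3))/6 = 91/6.
Price P = 267 - 3·(91/2) = 261/2.
Helios's profit: (261/2 - 85)·(91/3) = 1380.1667.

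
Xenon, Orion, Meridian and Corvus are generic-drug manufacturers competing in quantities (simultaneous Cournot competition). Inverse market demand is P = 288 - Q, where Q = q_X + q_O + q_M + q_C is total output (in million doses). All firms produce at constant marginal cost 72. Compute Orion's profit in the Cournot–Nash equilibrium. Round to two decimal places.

A representative firm's profit is π_i = q_i(288 - Q) - 72q_i.
Setting ∂π_i/∂q_i = 0 with rivals' quantities fixed: 216 - 2q_i - Σ_{j≠i} q_j = 0.
By symmetry each firm produces the same amount; substituting Σ_{j≠i} q_j = 3q_i yields q_i = 216/5.
Price P = 288 - 864/5 = 576/5.
Orion's profit: (576/5 - 72)·(216/5) = 1866.2400.

1866.24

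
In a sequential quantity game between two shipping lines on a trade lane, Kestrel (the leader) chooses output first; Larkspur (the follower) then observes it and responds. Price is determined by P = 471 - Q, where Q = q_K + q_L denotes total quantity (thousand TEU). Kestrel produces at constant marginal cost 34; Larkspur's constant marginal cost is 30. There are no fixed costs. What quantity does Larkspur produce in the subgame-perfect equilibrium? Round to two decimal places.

Solve by backward induction. Given q_K, the follower Larkspur maximises π_L = (471 - q_K - q_L)q_L - 30q_L.
Follower FOC: 441 - q_K - 2q_L = 0, so q_L(q_K) = (441 - q_K)/2.
The leader anticipates this reaction. Substituting into P = 471 - Q gives P = 501/2 - (1/2)q_K, so π_K = (501/2 - (1/2)q_K)q_K - 34q_K.
The leader's first-order condition 433/2 - q_K = 0 yields q_K = 433/2.
Then q_L = (441 - 433/2)/2 = 449/4.

112.25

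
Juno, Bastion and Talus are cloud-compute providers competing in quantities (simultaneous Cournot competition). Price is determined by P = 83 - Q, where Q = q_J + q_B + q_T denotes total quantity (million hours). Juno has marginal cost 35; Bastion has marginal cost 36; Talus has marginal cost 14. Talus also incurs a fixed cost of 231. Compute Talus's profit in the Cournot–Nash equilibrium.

Juno's profit: π_J = (83 - Q)q_J - (35q_J). Setting ∂π_J/∂q_J = 0: 48 - 2q_J - (q_B + q_T) = 0.
Bastion's profit: π_B = (83 - Q)q_B - (36q_B). Setting ∂π_B/∂q_B = 0: 47 - 2q_B - (q_J + q_T) = 0.
Talus's first-order condition: 69 - 2q_T - (q_J + q_B) = 0.
Adding the 3 first-order conditions: 164 − 4Q = 0, so Q = 41.
Back-substituting: q_J = (48 − 41) = 7, q_B = (47 − 41) = 6, q_T = (69 − 41) = 28.
Price P = 83 - 41 = 42.
Talus's profit: (42 - 14)·28 - 231 = 553.

553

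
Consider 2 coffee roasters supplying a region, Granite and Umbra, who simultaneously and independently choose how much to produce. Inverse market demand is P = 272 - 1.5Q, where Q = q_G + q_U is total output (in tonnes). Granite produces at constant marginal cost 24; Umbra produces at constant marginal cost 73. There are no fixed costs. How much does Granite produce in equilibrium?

66

Granite's profit: π_G = (272 - 1.5Q)q_G - (24q_G). Setting ∂π_G/∂q_G = 0: 248 - 3q_G - (3/2)(q_U) = 0.
Umbra's profit: π_U = (272 - 1.5Q)q_U - (73q_U). Setting ∂π_U/∂q_U = 0: 199 - 3q_U - (3/2)(q_G) = 0.
So q_G = (248 - (3/2)q_U)/3 and q_U = (199 - (3/2)q_G)/3.
Solving the pair: q_G = 66, q_U = 100/3.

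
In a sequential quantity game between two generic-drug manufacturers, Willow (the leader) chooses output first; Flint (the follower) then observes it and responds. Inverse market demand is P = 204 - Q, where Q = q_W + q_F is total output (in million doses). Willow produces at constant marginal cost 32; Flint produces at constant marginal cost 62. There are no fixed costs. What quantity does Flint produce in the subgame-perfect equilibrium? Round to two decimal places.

Solve by backward induction. Given q_W, the follower Flint maximises π_F = (204 - q_W - q_F)q_F - 62q_F.
Follower FOC: 142 - q_W - 2q_F = 0, so q_F(q_W) = (142 - q_W)/2.
The leader anticipates this reaction. Substituting into P = 204 - Q gives P = 133 - (1/2)q_W, so π_W = (133 - (1/2)q_W)q_W - 32q_W.
Maximising: ∂π_W/∂q_W = 101 - q_W = 0, giving q_W = 101.
Then q_F = (142 - 101)/2 = 41/2.

20.50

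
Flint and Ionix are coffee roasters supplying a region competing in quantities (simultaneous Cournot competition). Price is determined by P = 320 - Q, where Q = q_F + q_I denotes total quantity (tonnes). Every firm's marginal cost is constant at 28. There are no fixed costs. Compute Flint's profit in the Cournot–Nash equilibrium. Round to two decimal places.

Each firm earns π_i = (320 - Q)q_i - 28q_i.
Setting ∂π_i/∂q_i = 0 with rivals' quantities fixed: 292 - 2q_i - q_j = 0.
By symmetry each firm produces the same amount; substituting q_j = q_i yields q_i = 292/3.
Price P = 320 - 584/3 = 376/3.
Flint's profit: (376/3 - 28)·(292/3) = 9473.7778.

9473.78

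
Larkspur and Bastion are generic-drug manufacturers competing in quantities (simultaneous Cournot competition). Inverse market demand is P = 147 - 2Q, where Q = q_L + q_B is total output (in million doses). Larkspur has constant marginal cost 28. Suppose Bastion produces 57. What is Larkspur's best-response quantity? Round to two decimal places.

With the rival's output fixed at 57, Larkspur's profit is π_L = (147 - 2·57 - 2q_L)q_L - (28q_L) = (33 - 2q_L)q_L - (28q_L).
∂π_L/∂q_L = 5 - 4q_L = 0, so q_L = 5/4.

1.25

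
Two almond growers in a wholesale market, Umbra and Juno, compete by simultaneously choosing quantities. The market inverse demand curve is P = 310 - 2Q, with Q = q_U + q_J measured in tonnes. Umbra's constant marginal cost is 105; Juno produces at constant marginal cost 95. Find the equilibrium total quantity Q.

Umbra's profit: π_U = (310 - 2Q)q_U - (105q_U). Setting ∂π_U/∂q_U = 0: 205 - 4q_U - 2(q_J) = 0.
Juno's profit: π_J = (310 - 2Q)q_J - (95q_J). Setting ∂π_J/∂q_J = 0: 215 - 4q_J - 2(q_U) = 0.
Rearranging gives the reaction functions q_U = (205 - 2q_J)/4 and q_J = (215 - 2q_U)/4.
Substituting one into the other gives q_U = 65/2 and q_J = 75/2.
Total output Q = 65/2 + 75/2 = 70.

70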